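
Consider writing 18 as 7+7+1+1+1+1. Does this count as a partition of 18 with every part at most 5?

The parts sum to 18, and the condition 'no summand exceeds 5' is violated.

No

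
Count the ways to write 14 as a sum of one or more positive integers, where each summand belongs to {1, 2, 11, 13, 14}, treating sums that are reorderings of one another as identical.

They are:
14
13,1
11,2,1
11,1,1,1
2,2,2,2,2,2,2
2,2,2,2,2,2,1,1
2,2,2,2,2,1,1,1,1
2,2,2,2,1,1,1,1,1,1
2,2,2,1,1,1,1,1,1,1,1
2,2,1,1,1,1,1,1,1,1,1,1
2,1,1,1,1,1,1,1,1,1,1,1,1
1,1,1,1,1,1,1,1,1,1,1,1,1,1
That's 12 in total.

12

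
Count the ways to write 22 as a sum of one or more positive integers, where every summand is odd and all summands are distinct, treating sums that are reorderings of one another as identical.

8

They are:
21 + 1
19 + 3
17 + 5
15 + 7
13 + 9
13 + 5 + 3 + 1
11 + 7 + 3 + 1
9 + 7 + 5 + 1
That's 8 in total.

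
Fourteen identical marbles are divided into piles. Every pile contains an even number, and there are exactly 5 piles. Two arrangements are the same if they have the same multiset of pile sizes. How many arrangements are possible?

The partitions of 14 that satisfy the conditions:
6+2+2+2+2
4+4+2+2+2
Counting gives 2.

2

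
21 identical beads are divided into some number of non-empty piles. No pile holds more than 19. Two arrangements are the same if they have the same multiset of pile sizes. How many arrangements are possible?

There are 790 such partitions.

790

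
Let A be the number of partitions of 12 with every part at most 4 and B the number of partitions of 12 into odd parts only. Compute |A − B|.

19

Partitions of 12 with every part at most 4: 34.
Partitions of 12 into odd parts only: 15.
|34 − 15| = 19.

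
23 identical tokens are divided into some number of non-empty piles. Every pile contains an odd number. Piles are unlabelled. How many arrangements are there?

A full systematic count gives 104.

104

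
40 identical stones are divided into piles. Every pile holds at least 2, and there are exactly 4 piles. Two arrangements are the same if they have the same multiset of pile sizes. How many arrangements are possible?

351

Systematic enumeration (by largest part, then next-largest, …) yields 351.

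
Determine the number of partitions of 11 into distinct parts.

They are:
11
10 + 1
9 + 2
8 + 3
8 + 2 + 1
7 + 4
7 + 3 + 1
6 + 5
6 + 4 + 1
6 + 3 + 2
5 + 4 + 2
5 + 3 + 2 + 1
Counting gives 12.

12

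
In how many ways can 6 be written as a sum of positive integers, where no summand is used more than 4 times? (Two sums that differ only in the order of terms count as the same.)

10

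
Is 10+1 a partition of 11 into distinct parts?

Yes

The parts sum to 11, and the condition 'all summands are distinct' holds.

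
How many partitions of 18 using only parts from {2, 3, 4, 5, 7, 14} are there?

There are too many to list fully; the first 12 (by largest part) are:
14, 4
14, 2, 2
7, 7, 4
7, 7, 2, 2
7, 5, 4, 2
7, 5, 3, 3
7, 5, 2, 2, 2
7, 4, 4, 3
7, 4, 3, 2, 2
7, 3, 3, 3, 2
7, 3, 2, 2, 2, 2
5, 5, 5, 3
…and 21 more, for 33 total.

33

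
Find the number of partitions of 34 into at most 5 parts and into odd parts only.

There are too many to list fully; the first 12 (by largest part) are:
33+1
31+3
31+1+1+1
29+5
29+3+1+1
27+7
27+5+1+1
27+3+3+1
25+9
25+7+1+1
25+5+3+1
25+3+3+3
…and 51 more, for 63 total.

63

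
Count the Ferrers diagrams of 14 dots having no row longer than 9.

123

There are 123 such partitions.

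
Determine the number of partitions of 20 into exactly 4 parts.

64

There are too many to list fully; the first 12 (by largest part) are:
17,1,1,1
16,2,1,1
15,3,1,1
15,2,2,1
14,4,1,1
14,3,2,1
14,2,2,2
13,5,1,1
13,4,2,1
13,3,3,1
13,3,2,2
12,6,1,1
…and 52 more, for 64 total.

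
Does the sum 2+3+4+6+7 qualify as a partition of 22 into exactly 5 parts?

Yes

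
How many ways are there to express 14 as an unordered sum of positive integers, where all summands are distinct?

22

Enumerating:
14
13+1
12+2
11+3
11+2+1
10+4
10+3+1
9+5
9+4+1
9+3+2
8+6
8+5+1
8+4+2
8+3+2+1
7+6+1
7+5+2
7+4+3
7+4+2+1
6+5+3
6+5+2+1
6+4+3+1
5+4+3+2
That's 22 in total.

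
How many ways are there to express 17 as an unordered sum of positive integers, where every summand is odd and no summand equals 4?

38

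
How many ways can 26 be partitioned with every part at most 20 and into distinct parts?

Counting exhaustively, 155 partitions satisfy the conditions.

155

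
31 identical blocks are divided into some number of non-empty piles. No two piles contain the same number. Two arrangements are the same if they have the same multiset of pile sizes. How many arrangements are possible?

340

Enumerating by decreasing first part gives 340 partitions in all.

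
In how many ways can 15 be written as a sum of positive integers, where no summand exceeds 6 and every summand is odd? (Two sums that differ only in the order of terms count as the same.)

They are:
5 + 5 + 5
5 + 5 + 3 + 1 + 1
5 + 5 + 1 + 1 + 1 + 1 + 1
5 + 3 + 3 + 3 + 1
5 + 3 + 3 + 1 + 1 + 1 + 1
5 + 3 + 1 + 1 + 1 + 1 + 1 + 1 + 1
5 + 1 + 1 + 1 + 1 + 1 + 1 + 1 + 1 + 1 + 1
3 + 3 + 3 + 3 + 3
3 + 3 + 3 + 3 + 1 + 1 + 1
3 + 3 + 3 + 1 + 1 + 1 + 1 + 1 + 1
3 + 3 + 1 + 1 + 1 + 1 + 1 + 1 + 1 + 1 + 1
3 + 1 + 1 + 1 + 1 + 1 + 1 + 1 + 1 + 1 + 1 + 1 + 1
1 + 1 + 1 + 1 + 1 + 1 + 1 + 1 + 1 + 1 + 1 + 1 + 1 + 1 + 1

13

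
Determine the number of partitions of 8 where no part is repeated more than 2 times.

13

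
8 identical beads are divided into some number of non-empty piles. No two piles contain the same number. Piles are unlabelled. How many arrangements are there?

6

They are:
8
1+7
2+6
3+5
1+2+5
1+3+4
That's 6 in total.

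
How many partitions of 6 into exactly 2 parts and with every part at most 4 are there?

The partitions of 6 that satisfy the conditions:
4,2
3,3
Counting gives 2.

2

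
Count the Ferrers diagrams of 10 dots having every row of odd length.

10

Listing the qualifying partitions of 10:
1 + 9
3 + 7
1 + 1 + 1 + 7
5 + 5
1 + 1 + 3 + 5
1 + 1 + 1 + 1 + 1 + 5
1 + 3 + 3 + 3
1 + 1 + 1 + 1 + 3 + 3
1 + 1 + 1 + 1 + 1 + 1 + 1 + 3
1 + 1 + 1 + 1 + 1 + 1 + 1 + 1 + 1 + 1
Counting gives 10.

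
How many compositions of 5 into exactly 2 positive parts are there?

A composition of 5 into 2 positive parts is chosen by placing 1 dividers among the 4 gaps between 5 units: C(4,1) = 4.

4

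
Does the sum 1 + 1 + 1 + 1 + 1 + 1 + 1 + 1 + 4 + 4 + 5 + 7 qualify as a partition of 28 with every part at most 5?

No

The parts sum to 28, and the condition 'no summand exceeds 5' is violated.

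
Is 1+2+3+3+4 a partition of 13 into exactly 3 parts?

No

The parts sum to 13, and the condition 'there are exactly 3 summands' is violated.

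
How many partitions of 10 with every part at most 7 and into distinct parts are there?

7

Listing the qualifying partitions of 10:
3,7
1,2,7
4,6
1,3,6
1,4,5
2,3,5
1,2,3,4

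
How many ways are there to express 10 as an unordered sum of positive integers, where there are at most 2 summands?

6

Enumerating:
10
9+1
8+2
7+3
6+4
5+5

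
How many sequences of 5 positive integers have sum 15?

1001

Equivalently, choose which 4 of the 14 gaps become plus signs: C(14,4) = 1001.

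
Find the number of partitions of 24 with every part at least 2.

Counting exhaustively, 320 partitions satisfy the conditions.

320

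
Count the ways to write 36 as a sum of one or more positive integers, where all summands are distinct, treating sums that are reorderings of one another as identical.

Systematic enumeration (by largest part, then next-largest, …) yields 668.

668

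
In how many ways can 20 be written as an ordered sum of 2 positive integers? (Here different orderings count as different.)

19

Equivalently, choose which 1 of the 19 gaps become plus signs: C(19,1) = 19.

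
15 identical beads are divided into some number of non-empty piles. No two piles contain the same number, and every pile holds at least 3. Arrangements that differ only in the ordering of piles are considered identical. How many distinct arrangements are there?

9

Enumerating:
15
12+3
11+4
10+5
9+6
8+7
8+4+3
7+5+3
6+5+4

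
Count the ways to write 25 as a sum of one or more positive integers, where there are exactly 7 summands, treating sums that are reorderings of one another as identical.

Counting exhaustively, 248 partitions satisfy the conditions.

248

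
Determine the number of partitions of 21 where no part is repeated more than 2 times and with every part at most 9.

135

A full systematic count gives 135.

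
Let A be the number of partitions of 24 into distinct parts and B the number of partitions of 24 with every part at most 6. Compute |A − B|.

410

Partitions of 24 into distinct parts: 122.
Partitions of 24 with every part at most 6: 532.
|122 − 532| = 410.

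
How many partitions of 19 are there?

490

There are 490 such partitions.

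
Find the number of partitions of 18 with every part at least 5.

The partitions of 18 that satisfy the conditions:
18
5,13
6,12
7,11
8,10
9,9
5,5,8
5,6,7
6,6,6

9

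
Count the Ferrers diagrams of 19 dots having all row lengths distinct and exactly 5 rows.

5

Enumerating:
1+2+3+4+9
1+2+3+5+8
1+2+3+6+7
1+2+4+5+7
1+3+4+5+6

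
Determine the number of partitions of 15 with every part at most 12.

There are 172 such partitions.

172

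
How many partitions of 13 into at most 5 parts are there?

57

There are too many to list fully; the first 12 (by largest part) are:
13
1, 12
2, 11
1, 1, 11
3, 10
1, 2, 10
1, 1, 1, 10
4, 9
1, 3, 9
2, 2, 9
1, 1, 2, 9
1, 1, 1, 1, 9
…and 45 more, for 57 total.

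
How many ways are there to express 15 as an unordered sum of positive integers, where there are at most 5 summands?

84

Direct enumeration gives 84 partitions.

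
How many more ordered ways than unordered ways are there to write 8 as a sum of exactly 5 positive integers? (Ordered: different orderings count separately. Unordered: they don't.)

Compositions: C(7,4) = 35.
Partitions of 8 into exactly 5 parts: 3.
Difference: 35 − 3 = 32.

32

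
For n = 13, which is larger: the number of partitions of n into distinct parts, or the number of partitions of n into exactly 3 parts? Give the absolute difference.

4

Partitions of 13 into distinct parts: 18.
Partitions of 13 into exactly 3 parts: 14.
|18 − 14| = 4.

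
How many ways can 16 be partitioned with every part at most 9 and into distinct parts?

They are:
7, 9
1, 6, 9
2, 5, 9
3, 4, 9
1, 2, 4, 9
1, 7, 8
2, 6, 8
3, 5, 8
1, 2, 5, 8
1, 3, 4, 8
3, 6, 7
1, 2, 6, 7
4, 5, 7
1, 3, 5, 7
2, 3, 4, 7
1, 4, 5, 6
2, 3, 5, 6
1, 2, 3, 4, 6
Counting gives 18.

18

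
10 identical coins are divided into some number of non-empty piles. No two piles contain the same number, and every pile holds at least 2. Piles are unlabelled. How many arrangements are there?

5

Listing the qualifying partitions of 10:
10
2 + 8
3 + 7
4 + 6
2 + 3 + 5
Counting gives 5.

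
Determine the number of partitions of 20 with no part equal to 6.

492

A full systematic count gives 492.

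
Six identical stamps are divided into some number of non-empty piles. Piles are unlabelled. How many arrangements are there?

11

Enumerating:
6
5+1
4+2
4+1+1
3+3
3+2+1
3+1+1+1
2+2+2
2+2+1+1
2+1+1+1+1
1+1+1+1+1+1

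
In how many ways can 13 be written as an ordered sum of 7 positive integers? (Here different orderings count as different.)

By stars and bars with positive parts, the count is C(12,6) = 924.

924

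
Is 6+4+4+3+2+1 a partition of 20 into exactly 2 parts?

No

The parts sum to 20, and the condition 'there are exactly 2 summands' is violated.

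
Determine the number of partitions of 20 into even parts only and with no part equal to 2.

They are:
20
4, 16
6, 14
8, 12
4, 4, 12
10, 10
4, 6, 10
4, 8, 8
6, 6, 8
4, 4, 4, 8
4, 4, 6, 6
4, 4, 4, 4, 4
Counting gives 12.

12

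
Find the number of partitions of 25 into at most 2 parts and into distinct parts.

13

The partitions of 25 that satisfy the conditions:
25
1, 24
2, 23
3, 22
4, 21
5, 20
6, 19
7, 18
8, 17
9, 16
10, 15
11, 14
12, 13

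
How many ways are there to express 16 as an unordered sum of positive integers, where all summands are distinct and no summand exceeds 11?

25

The partitions of 16 that satisfy the conditions:
11, 5
11, 4, 1
11, 3, 2
10, 6
10, 5, 1
10, 4, 2
10, 3, 2, 1
9, 7
9, 6, 1
9, 5, 2
9, 4, 3
9, 4, 2, 1
8, 7, 1
8, 6, 2
8, 5, 3
8, 5, 2, 1
8, 4, 3, 1
7, 6, 3
7, 6, 2, 1
7, 5, 4
7, 5, 3, 1
7, 4, 3, 2
6, 5, 4, 1
6, 5, 3, 2
6, 4, 3, 2, 1
That's 25 in total.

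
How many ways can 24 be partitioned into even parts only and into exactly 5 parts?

Listing the qualifying partitions of 24:
2,2,2,2,16
2,2,2,4,14
2,2,2,6,12
2,2,4,4,12
2,2,2,8,10
2,2,4,6,10
2,4,4,4,10
2,2,4,8,8
2,2,6,6,8
2,4,4,6,8
4,4,4,4,8
2,4,6,6,6
4,4,4,6,6

13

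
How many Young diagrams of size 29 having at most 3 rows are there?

A full systematic count gives 85.

85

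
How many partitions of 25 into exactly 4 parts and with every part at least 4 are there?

18

Enumerating:
13,4,4,4
12,5,4,4
11,6,4,4
11,5,5,4
10,7,4,4
10,6,5,4
10,5,5,5
9,8,4,4
9,7,5,4
9,6,6,4
9,6,5,5
8,8,5,4
8,7,6,4
8,7,5,5
8,6,6,5
7,7,7,4
7,7,6,5
7,6,6,6
That's 18 in total.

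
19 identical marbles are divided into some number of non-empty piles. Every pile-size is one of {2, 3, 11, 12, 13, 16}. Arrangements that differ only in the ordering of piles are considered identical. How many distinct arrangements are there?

Enumerating:
16, 3
13, 3, 3
13, 2, 2, 2
12, 3, 2, 2
11, 3, 3, 2
11, 2, 2, 2, 2
3, 3, 3, 3, 3, 2, 2
3, 3, 3, 2, 2, 2, 2, 2
3, 2, 2, 2, 2, 2, 2, 2, 2

9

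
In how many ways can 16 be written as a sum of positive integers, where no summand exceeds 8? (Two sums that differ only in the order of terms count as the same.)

Systematic enumeration (by largest part, then next-largest, …) yields 186.

186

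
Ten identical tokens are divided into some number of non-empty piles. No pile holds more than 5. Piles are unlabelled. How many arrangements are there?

30

There are too many to list fully; the first 12 (by largest part) are:
5+5
5+4+1
5+3+2
5+3+1+1
5+2+2+1
5+2+1+1+1
5+1+1+1+1+1
4+4+2
4+4+1+1
4+3+3
4+3+2+1
4+3+1+1+1
…and 18 more, for 30 total.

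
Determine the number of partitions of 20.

627

There are 627 such partitions.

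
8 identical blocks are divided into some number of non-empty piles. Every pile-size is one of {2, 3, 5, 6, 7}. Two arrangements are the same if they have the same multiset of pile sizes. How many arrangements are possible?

4

Enumerating:
6, 2
5, 3
3, 3, 2
2, 2, 2, 2
That's 4 in total.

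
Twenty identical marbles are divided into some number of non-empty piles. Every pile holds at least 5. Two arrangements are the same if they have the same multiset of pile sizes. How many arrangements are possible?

They are:
20
15, 5
14, 6
13, 7
12, 8
11, 9
10, 10
10, 5, 5
9, 6, 5
8, 7, 5
8, 6, 6
7, 7, 6
5, 5, 5, 5
That's 13 in total.

13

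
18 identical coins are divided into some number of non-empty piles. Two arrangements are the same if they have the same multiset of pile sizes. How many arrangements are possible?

There are 385 such partitions.

385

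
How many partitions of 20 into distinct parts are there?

64

There are too many to list fully; the first 12 (by largest part) are:
20
19 + 1
18 + 2
17 + 3
17 + 2 + 1
16 + 4
16 + 3 + 1
15 + 5
15 + 4 + 1
15 + 3 + 2
14 + 6
14 + 5 + 1
…and 52 more, for 64 total.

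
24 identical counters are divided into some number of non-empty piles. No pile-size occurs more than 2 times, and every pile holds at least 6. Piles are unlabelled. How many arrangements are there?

14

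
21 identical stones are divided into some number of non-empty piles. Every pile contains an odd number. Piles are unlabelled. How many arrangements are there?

There are 76 such partitions.

76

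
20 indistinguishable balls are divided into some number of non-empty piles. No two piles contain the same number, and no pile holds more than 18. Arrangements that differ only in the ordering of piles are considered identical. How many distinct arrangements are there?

62

There are too many to list fully; the first 12 (by largest part) are:
18+2
17+3
17+2+1
16+4
16+3+1
15+5
15+4+1
15+3+2
14+6
14+5+1
14+4+2
14+3+2+1
…and 50 more, for 62 total.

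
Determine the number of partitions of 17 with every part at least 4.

Listing the qualifying partitions of 17:
17
13+4
12+5
11+6
10+7
9+8
9+4+4
8+5+4
7+6+4
7+5+5
6+6+5
5+4+4+4

12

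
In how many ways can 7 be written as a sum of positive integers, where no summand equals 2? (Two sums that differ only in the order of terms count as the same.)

8

Listing the qualifying partitions of 7:
7
1, 6
1, 1, 5
3, 4
1, 1, 1, 4
1, 3, 3
1, 1, 1, 1, 3
1, 1, 1, 1, 1, 1, 1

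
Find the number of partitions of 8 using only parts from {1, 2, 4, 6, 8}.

12

They are:
8
6, 2
6, 1, 1
4, 4
4, 2, 2
4, 2, 1, 1
4, 1, 1, 1, 1
2, 2, 2, 2
2, 2, 2, 1, 1
2, 2, 1, 1, 1, 1
2, 1, 1, 1, 1, 1, 1
1, 1, 1, 1, 1, 1, 1, 1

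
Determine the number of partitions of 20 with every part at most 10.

Counting exhaustively, 530 partitions satisfy the conditions.

530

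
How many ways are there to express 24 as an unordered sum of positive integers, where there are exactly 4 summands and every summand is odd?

23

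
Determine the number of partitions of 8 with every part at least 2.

They are:
8
6+2
5+3
4+4
4+2+2
3+3+2
2+2+2+2

7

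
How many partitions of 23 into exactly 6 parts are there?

163

A full systematic count gives 163.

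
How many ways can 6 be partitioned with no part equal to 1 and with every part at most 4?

3

Listing the qualifying partitions of 6:
2, 4
3, 3
2, 2, 2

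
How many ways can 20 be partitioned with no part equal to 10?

585

Enumerating by decreasing first part gives 585 partitions in all.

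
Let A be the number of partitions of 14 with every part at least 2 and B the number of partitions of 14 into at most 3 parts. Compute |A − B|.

10

Partitions of 14 with every part at least 2: 34.
Partitions of 14 into at most 3 parts: 24.
|34 − 24| = 10.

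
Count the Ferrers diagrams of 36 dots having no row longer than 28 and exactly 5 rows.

741

Enumerating by decreasing first part gives 741 partitions in all.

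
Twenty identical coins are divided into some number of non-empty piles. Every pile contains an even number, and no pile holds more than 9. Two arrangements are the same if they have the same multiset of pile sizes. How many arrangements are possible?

Listing the qualifying partitions of 20:
4, 8, 8
2, 2, 8, 8
6, 6, 8
2, 4, 6, 8
2, 2, 2, 6, 8
4, 4, 4, 8
2, 2, 4, 4, 8
2, 2, 2, 2, 4, 8
2, 2, 2, 2, 2, 2, 8
2, 6, 6, 6
4, 4, 6, 6
2, 2, 4, 6, 6
2, 2, 2, 2, 6, 6
2, 4, 4, 4, 6
2, 2, 2, 4, 4, 6
2, 2, 2, 2, 2, 4, 6
2, 2, 2, 2, 2, 2, 2, 6
4, 4, 4, 4, 4
2, 2, 4, 4, 4, 4
2, 2, 2, 2, 4, 4, 4
2, 2, 2, 2, 2, 2, 4, 4
2, 2, 2, 2, 2, 2, 2, 2, 4
2, 2, 2, 2, 2, 2, 2, 2, 2, 2

23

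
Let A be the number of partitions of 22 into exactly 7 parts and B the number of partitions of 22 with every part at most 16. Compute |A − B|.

Partitions of 22 into exactly 7 parts: 131.
Partitions of 22 with every part at most 16: 983.
|131 − 983| = 852.

852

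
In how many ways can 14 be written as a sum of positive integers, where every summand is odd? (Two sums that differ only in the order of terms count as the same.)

22

The partitions of 14 that satisfy the conditions:
13 + 1
11 + 3
11 + 1 + 1 + 1
9 + 5
9 + 3 + 1 + 1
9 + 1 + 1 + 1 + 1 + 1
7 + 7
7 + 5 + 1 + 1
7 + 3 + 3 + 1
7 + 3 + 1 + 1 + 1 + 1
7 + 1 + 1 + 1 + 1 + 1 + 1 + 1
5 + 5 + 3 + 1
5 + 5 + 1 + 1 + 1 + 1
5 + 3 + 3 + 3
5 + 3 + 3 + 1 + 1 + 1
5 + 3 + 1 + 1 + 1 + 1 + 1 + 1
5 + 1 + 1 + 1 + 1 + 1 + 1 + 1 + 1 + 1
3 + 3 + 3 + 3 + 1 + 1
3 + 3 + 3 + 1 + 1 + 1 + 1 + 1
3 + 3 + 1 + 1 + 1 + 1 + 1 + 1 + 1 + 1
3 + 1 + 1 + 1 + 1 + 1 + 1 + 1 + 1 + 1 + 1 + 1
1 + 1 + 1 + 1 + 1 + 1 + 1 + 1 + 1 + 1 + 1 + 1 + 1 + 1
Counting gives 22.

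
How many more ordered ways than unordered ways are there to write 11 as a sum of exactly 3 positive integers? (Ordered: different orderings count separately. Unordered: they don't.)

35

Compositions: C(10,2) = 45.
Partitions of 11 into exactly 3 parts: 10.
Difference: 45 − 10 = 35.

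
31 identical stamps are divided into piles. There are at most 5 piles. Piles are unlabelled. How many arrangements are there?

A full systematic count gives 748.

748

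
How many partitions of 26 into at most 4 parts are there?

206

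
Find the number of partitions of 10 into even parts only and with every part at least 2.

7

Enumerating:
10
8+2
6+4
6+2+2
4+4+2
4+2+2+2
2+2+2+2+2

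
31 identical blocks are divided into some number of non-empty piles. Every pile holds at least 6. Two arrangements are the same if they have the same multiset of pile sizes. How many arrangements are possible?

44

A partial list (first 12 by largest part):
31
25, 6
24, 7
23, 8
22, 9
21, 10
20, 11
19, 12
19, 6, 6
18, 13
18, 7, 6
17, 14
…and 32 more, for 44 total.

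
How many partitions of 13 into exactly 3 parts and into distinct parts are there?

The partitions of 13 that satisfy the conditions:
10 + 2 + 1
9 + 3 + 1
8 + 4 + 1
8 + 3 + 2
7 + 5 + 1
7 + 4 + 2
6 + 5 + 2
6 + 4 + 3

8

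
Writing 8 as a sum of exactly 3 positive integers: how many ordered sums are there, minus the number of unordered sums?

16

Compositions: C(7,2) = 21.
Unordered (partitions into 3 parts): 5.
Difference: 21 − 5 = 16.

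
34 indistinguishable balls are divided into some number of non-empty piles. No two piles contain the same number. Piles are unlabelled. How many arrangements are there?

512

A full systematic count gives 512.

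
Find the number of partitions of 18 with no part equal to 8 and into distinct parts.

37

There are too many to list fully; the first 12 (by largest part) are:
18
17, 1
16, 2
15, 3
15, 2, 1
14, 4
14, 3, 1
13, 5
13, 4, 1
13, 3, 2
12, 6
12, 5, 1
…and 25 more, for 37 total.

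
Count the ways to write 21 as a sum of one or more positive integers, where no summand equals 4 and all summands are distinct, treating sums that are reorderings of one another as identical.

A partial list (first 12 by largest part):
21
20 + 1
19 + 2
18 + 3
18 + 2 + 1
17 + 3 + 1
16 + 5
16 + 3 + 2
15 + 6
15 + 5 + 1
15 + 3 + 2 + 1
14 + 7
…and 38 more, for 50 total.

50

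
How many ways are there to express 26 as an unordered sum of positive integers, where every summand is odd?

Systematic enumeration (by largest part, then next-largest, …) yields 165.

165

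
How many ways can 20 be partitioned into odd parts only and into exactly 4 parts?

Enumerating:
1,1,1,17
1,1,3,15
1,1,5,13
1,3,3,13
1,1,7,11
1,3,5,11
3,3,3,11
1,1,9,9
1,3,7,9
1,5,5,9
3,3,5,9
1,5,7,7
3,3,7,7
3,5,5,7
5,5,5,5
Counting gives 15.

15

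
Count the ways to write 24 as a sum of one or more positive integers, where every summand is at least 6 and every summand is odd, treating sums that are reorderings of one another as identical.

3

The partitions of 24 that satisfy the conditions:
17,7
15,9
13,11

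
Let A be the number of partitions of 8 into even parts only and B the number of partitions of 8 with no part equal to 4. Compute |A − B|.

Partitions of 8 into even parts only: 5.
Partitions of 8 with no part equal to 4: 17.
|5 − 17| = 12.

12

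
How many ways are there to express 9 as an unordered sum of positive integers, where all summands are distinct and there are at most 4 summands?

The partitions of 9 that satisfy the conditions:
9
8+1
7+2
6+3
6+2+1
5+4
5+3+1
4+3+2

8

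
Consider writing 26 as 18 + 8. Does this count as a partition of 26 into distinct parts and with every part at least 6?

The parts sum to 26, and the condition 'all summands are distinct' holds; the condition 'every summand is at least 6' holds.

Yes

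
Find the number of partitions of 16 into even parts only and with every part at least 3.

Listing the qualifying partitions of 16:
16
12,4
10,6
8,8
8,4,4
6,6,4
4,4,4,4
Counting gives 7.

7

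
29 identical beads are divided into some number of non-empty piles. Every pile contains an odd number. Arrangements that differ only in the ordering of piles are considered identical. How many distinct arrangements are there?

Direct enumeration gives 256 partitions.

256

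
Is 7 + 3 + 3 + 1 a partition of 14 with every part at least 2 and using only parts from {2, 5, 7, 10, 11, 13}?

The parts sum to 14, and the condition 'every summand is at least 2' is violated.

No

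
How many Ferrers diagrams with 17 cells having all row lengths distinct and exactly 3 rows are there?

Enumerating:
14,2,1
13,3,1
12,4,1
12,3,2
11,5,1
11,4,2
10,6,1
10,5,2
10,4,3
9,7,1
9,6,2
9,5,3
8,7,2
8,6,3
8,5,4
7,6,4
Counting gives 16.

16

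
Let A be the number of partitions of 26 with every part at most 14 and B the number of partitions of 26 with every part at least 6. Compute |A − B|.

Partitions of 26 with every part at most 14: 2241.
Partitions of 26 with every part at least 6: 21.
|2241 − 21| = 2220.

2220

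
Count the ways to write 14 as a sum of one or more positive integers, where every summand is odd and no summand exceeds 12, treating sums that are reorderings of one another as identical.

21

The partitions of 14 that satisfy the conditions:
11, 3
11, 1, 1, 1
9, 5
9, 3, 1, 1
9, 1, 1, 1, 1, 1
7, 7
7, 5, 1, 1
7, 3, 3, 1
7, 3, 1, 1, 1, 1
7, 1, 1, 1, 1, 1, 1, 1
5, 5, 3, 1
5, 5, 1, 1, 1, 1
5, 3, 3, 3
5, 3, 3, 1, 1, 1
5, 3, 1, 1, 1, 1, 1, 1
5, 1, 1, 1, 1, 1, 1, 1, 1, 1
3, 3, 3, 3, 1, 1
3, 3, 3, 1, 1, 1, 1, 1
3, 3, 1, 1, 1, 1, 1, 1, 1, 1
3, 1, 1, 1, 1, 1, 1, 1, 1, 1, 1, 1
1, 1, 1, 1, 1, 1, 1, 1, 1, 1, 1, 1, 1, 1
That's 21 in total.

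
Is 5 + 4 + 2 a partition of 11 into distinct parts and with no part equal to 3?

Yes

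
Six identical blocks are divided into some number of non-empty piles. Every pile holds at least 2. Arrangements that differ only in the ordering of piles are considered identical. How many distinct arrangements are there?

4

The partitions of 6 that satisfy the conditions:
6
4 + 2
3 + 3
2 + 2 + 2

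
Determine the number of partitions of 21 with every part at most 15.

Systematic enumeration (by largest part, then next-largest, …) yields 773.

773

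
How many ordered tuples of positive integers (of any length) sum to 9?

256

The number of compositions of n is 2^(n−1); here 2^8 = 256.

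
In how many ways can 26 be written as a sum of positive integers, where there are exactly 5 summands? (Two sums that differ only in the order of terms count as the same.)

221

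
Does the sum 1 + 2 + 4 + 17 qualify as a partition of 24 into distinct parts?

Yes

The parts sum to 24, and the condition 'all summands are distinct' holds.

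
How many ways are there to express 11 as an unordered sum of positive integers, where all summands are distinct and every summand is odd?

Enumerating:
11
7, 3, 1

2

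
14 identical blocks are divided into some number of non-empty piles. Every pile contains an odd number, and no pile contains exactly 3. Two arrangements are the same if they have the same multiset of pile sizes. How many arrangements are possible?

10

The partitions of 14 that satisfy the conditions:
13 + 1
11 + 1 + 1 + 1
9 + 5
9 + 1 + 1 + 1 + 1 + 1
7 + 7
7 + 5 + 1 + 1
7 + 1 + 1 + 1 + 1 + 1 + 1 + 1
5 + 5 + 1 + 1 + 1 + 1
5 + 1 + 1 + 1 + 1 + 1 + 1 + 1 + 1 + 1
1 + 1 + 1 + 1 + 1 + 1 + 1 + 1 + 1 + 1 + 1 + 1 + 1 + 1
Counting gives 10.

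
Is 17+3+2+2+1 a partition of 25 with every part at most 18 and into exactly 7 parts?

No

The parts sum to 25, and the condition 'there are exactly 7 summands' is violated.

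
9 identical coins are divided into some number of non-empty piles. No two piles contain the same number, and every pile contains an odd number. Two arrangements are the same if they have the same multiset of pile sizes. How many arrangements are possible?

2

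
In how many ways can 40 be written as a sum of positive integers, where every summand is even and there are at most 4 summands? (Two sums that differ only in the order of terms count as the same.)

Direct enumeration gives 108 partitions.

108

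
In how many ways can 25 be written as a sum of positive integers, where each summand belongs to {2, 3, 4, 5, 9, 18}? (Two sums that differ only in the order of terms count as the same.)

There are too many to list fully; the first 12 (by largest part) are:
18 + 5 + 2
18 + 4 + 3
18 + 3 + 2 + 2
9 + 9 + 5 + 2
9 + 9 + 4 + 3
9 + 9 + 3 + 2 + 2
9 + 5 + 5 + 4 + 2
9 + 5 + 5 + 3 + 3
9 + 5 + 5 + 2 + 2 + 2
9 + 5 + 4 + 4 + 3
9 + 5 + 4 + 3 + 2 + 2
9 + 5 + 3 + 3 + 3 + 2
…and 55 more, for 67 total.

67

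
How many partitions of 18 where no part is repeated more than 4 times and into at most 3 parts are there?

There are too many to list fully; the first 12 (by largest part) are:
18
17, 1
16, 2
16, 1, 1
15, 3
15, 2, 1
14, 4
14, 3, 1
14, 2, 2
13, 5
13, 4, 1
13, 3, 2
…and 25 more, for 37 total.

37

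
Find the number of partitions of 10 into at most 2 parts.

They are:
10
9,1
8,2
7,3
6,4
5,5
That's 6 in total.

6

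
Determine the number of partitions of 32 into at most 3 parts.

Direct enumeration gives 102 partitions.

102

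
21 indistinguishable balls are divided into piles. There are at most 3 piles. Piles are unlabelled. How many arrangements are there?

48

There are too many to list fully; the first 12 (by largest part) are:
21
20+1
19+2
19+1+1
18+3
18+2+1
17+4
17+3+1
17+2+2
16+5
16+4+1
16+3+2
…and 36 more, for 48 total.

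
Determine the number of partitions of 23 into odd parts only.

There are 104 such partitions.

104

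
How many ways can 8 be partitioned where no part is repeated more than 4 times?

19

Enumerating:
8
1 + 7
2 + 6
1 + 1 + 6
3 + 5
1 + 2 + 5
1 + 1 + 1 + 5
4 + 4
1 + 3 + 4
2 + 2 + 4
1 + 1 + 2 + 4
1 + 1 + 1 + 1 + 4
2 + 3 + 3
1 + 1 + 3 + 3
1 + 2 + 2 + 3
1 + 1 + 1 + 2 + 3
2 + 2 + 2 + 2
1 + 1 + 2 + 2 + 2
1 + 1 + 1 + 1 + 2 + 2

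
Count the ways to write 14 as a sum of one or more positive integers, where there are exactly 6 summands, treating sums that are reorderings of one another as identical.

Listing the qualifying partitions of 14:
9,1,1,1,1,1
8,2,1,1,1,1
7,3,1,1,1,1
7,2,2,1,1,1
6,4,1,1,1,1
6,3,2,1,1,1
6,2,2,2,1,1
5,5,1,1,1,1
5,4,2,1,1,1
5,3,3,1,1,1
5,3,2,2,1,1
5,2,2,2,2,1
4,4,3,1,1,1
4,4,2,2,1,1
4,3,3,2,1,1
4,3,2,2,2,1
4,2,2,2,2,2
3,3,3,3,1,1
3,3,3,2,2,1
3,3,2,2,2,2

20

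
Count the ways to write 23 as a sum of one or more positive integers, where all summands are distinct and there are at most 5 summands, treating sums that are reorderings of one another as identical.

102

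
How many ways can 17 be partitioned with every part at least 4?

12

They are:
17
13+4
12+5
11+6
10+7
9+8
9+4+4
8+5+4
7+6+4
7+5+5
6+6+5
5+4+4+4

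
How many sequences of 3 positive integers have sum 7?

15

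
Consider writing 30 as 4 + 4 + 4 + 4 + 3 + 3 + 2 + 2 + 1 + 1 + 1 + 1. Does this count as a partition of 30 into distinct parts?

The parts sum to 30, and the condition 'all summands are distinct' is violated.

No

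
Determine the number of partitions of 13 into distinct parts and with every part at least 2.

10

Enumerating:
13
11+2
10+3
9+4
8+5
8+3+2
7+6
7+4+2
6+5+2
6+4+3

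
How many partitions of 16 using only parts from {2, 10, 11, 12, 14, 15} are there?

4

The partitions of 16 that satisfy the conditions:
2,14
2,2,12
2,2,2,10
2,2,2,2,2,2,2,2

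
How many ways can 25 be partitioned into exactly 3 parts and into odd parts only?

The partitions of 25 that satisfy the conditions:
1, 1, 23
1, 3, 21
1, 5, 19
3, 3, 19
1, 7, 17
3, 5, 17
1, 9, 15
3, 7, 15
5, 5, 15
1, 11, 13
3, 9, 13
5, 7, 13
3, 11, 11
5, 9, 11
7, 7, 11
7, 9, 9

16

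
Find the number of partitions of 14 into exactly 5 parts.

23

They are:
10+1+1+1+1
9+2+1+1+1
8+3+1+1+1
8+2+2+1+1
7+4+1+1+1
7+3+2+1+1
7+2+2+2+1
6+5+1+1+1
6+4+2+1+1
6+3+3+1+1
6+3+2+2+1
6+2+2+2+2
5+5+2+1+1
5+4+3+1+1
5+4+2+2+1
5+3+3+2+1
5+3+2+2+2
4+4+4+1+1
4+4+3+2+1
4+4+2+2+2
4+3+3+3+1
4+3+3+2+2
3+3+3+3+2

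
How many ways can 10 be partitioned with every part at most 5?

There are too many to list fully; the first 12 (by largest part) are:
5,5
1,4,5
2,3,5
1,1,3,5
1,2,2,5
1,1,1,2,5
1,1,1,1,1,5
2,4,4
1,1,4,4
3,3,4
1,2,3,4
1,1,1,3,4
…and 18 more, for 30 total.

30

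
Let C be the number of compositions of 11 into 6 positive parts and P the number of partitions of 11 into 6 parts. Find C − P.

Ordered (compositions into 6 parts): C(10,5) = 252.
Unordered (partitions into 6 parts): 7.
Difference: 252 − 7 = 245.

245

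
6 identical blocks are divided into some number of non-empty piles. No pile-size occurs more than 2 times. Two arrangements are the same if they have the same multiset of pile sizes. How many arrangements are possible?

7

Enumerating:
6
5+1
4+2
4+1+1
3+3
3+2+1
2+2+1+1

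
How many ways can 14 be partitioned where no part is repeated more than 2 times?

There are too many to list fully; the first 12 (by largest part) are:
14
13 + 1
12 + 2
12 + 1 + 1
11 + 3
11 + 2 + 1
10 + 4
10 + 3 + 1
10 + 2 + 2
10 + 2 + 1 + 1
9 + 5
9 + 4 + 1
…and 45 more, for 57 total.

57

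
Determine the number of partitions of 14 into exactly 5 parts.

23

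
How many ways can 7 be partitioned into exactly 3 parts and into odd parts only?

2

They are:
5, 1, 1
3, 3, 1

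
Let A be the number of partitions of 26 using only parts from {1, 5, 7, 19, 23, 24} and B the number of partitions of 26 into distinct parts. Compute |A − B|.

145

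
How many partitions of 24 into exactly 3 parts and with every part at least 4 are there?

They are:
16, 4, 4
15, 5, 4
14, 6, 4
14, 5, 5
13, 7, 4
13, 6, 5
12, 8, 4
12, 7, 5
12, 6, 6
11, 9, 4
11, 8, 5
11, 7, 6
10, 10, 4
10, 9, 5
10, 8, 6
10, 7, 7
9, 9, 6
9, 8, 7
8, 8, 8

19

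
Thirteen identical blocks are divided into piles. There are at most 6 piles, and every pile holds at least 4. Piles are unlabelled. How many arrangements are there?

The partitions of 13 that satisfy the conditions:
13
9 + 4
8 + 5
7 + 6
5 + 4 + 4

5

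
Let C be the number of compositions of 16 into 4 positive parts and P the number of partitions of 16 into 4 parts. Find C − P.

421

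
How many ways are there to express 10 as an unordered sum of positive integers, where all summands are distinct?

10

Listing the qualifying partitions of 10:
10
1 + 9
2 + 8
3 + 7
1 + 2 + 7
4 + 6
1 + 3 + 6
1 + 4 + 5
2 + 3 + 5
1 + 2 + 3 + 4
Counting gives 10.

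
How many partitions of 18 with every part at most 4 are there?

There are 84 such partitions.

84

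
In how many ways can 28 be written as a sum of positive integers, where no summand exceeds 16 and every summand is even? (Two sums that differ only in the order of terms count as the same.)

There are 116 such partitions.

116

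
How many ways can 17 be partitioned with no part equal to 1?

66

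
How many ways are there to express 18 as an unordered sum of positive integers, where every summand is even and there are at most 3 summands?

12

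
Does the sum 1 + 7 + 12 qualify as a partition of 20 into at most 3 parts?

Yes

The parts sum to 20, and the condition 'there are at most 3 summands' holds.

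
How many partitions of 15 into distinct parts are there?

A partial list (first 12 by largest part):
15
14,1
13,2
12,3
12,2,1
11,4
11,3,1
10,5
10,4,1
10,3,2
9,6
9,5,1
…and 15 more, for 27 total.

27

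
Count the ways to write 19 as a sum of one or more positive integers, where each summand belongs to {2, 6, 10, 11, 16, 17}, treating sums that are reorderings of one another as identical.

The partitions of 19 that satisfy the conditions:
17, 2
11, 6, 2
11, 2, 2, 2, 2

3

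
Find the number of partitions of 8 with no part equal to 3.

Listing the qualifying partitions of 8:
8
1,7
2,6
1,1,6
1,2,5
1,1,1,5
4,4
2,2,4
1,1,2,4
1,1,1,1,4
2,2,2,2
1,1,2,2,2
1,1,1,1,2,2
1,1,1,1,1,1,2
1,1,1,1,1,1,1,1
That's 15 in total.

15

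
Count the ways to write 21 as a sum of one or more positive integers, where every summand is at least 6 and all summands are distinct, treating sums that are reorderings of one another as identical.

Listing the qualifying partitions of 21:
21
15 + 6
14 + 7
13 + 8
12 + 9
11 + 10
8 + 7 + 6

7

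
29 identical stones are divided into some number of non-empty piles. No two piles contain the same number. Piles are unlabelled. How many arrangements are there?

256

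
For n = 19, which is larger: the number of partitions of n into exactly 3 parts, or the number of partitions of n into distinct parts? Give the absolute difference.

Partitions of 19 into exactly 3 parts: 30.
Partitions of 19 into distinct parts: 54.
|30 − 54| = 24.

24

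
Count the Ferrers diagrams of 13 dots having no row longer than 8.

Counting exhaustively, 89 partitions satisfy the conditions.

89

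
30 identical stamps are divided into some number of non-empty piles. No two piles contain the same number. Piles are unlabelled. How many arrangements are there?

296

Enumerating by decreasing first part gives 296 partitions in all.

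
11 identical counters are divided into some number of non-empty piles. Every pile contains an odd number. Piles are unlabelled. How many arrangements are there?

12

They are:
11
1,1,9
1,3,7
1,1,1,1,7
1,5,5
3,3,5
1,1,1,3,5
1,1,1,1,1,1,5
1,1,3,3,3
1,1,1,1,1,3,3
1,1,1,1,1,1,1,1,3
1,1,1,1,1,1,1,1,1,1,1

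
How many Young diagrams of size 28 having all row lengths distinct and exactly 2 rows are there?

Listing the qualifying partitions of 28:
27, 1
26, 2
25, 3
24, 4
23, 5
22, 6
21, 7
20, 8
19, 9
18, 10
17, 11
16, 12
15, 13

13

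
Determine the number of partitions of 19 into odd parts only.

There are too many to list fully; the first 12 (by largest part) are:
19
17+1+1
15+3+1
15+1+1+1+1
13+5+1
13+3+3
13+3+1+1+1
13+1+1+1+1+1+1
11+7+1
11+5+3
11+5+1+1+1
11+3+3+1+1
…and 42 more, for 54 total.

54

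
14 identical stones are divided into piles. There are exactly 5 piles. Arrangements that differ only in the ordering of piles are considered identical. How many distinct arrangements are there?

23

Listing the qualifying partitions of 14:
10 + 1 + 1 + 1 + 1
9 + 2 + 1 + 1 + 1
8 + 3 + 1 + 1 + 1
8 + 2 + 2 + 1 + 1
7 + 4 + 1 + 1 + 1
7 + 3 + 2 + 1 + 1
7 + 2 + 2 + 2 + 1
6 + 5 + 1 + 1 + 1
6 + 4 + 2 + 1 + 1
6 + 3 + 3 + 1 + 1
6 + 3 + 2 + 2 + 1
6 + 2 + 2 + 2 + 2
5 + 5 + 2 + 1 + 1
5 + 4 + 3 + 1 + 1
5 + 4 + 2 + 2 + 1
5 + 3 + 3 + 2 + 1
5 + 3 + 2 + 2 + 2
4 + 4 + 4 + 1 + 1
4 + 4 + 3 + 2 + 1
4 + 4 + 2 + 2 + 2
4 + 3 + 3 + 3 + 1
4 + 3 + 3 + 2 + 2
3 + 3 + 3 + 3 + 2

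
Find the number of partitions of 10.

There are too many to list fully; the first 12 (by largest part) are:
10
1,9
2,8
1,1,8
3,7
1,2,7
1,1,1,7
4,6
1,3,6
2,2,6
1,1,2,6
1,1,1,1,6
…and 30 more, for 42 total.

42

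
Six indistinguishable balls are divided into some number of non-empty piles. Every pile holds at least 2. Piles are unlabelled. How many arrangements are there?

4

Enumerating:
6
4,2
3,3
2,2,2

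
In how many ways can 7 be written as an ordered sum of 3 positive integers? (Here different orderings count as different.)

15

Equivalently, choose which 2 of the 6 gaps become plus signs: C(6,2) = 15.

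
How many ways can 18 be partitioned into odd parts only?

46

There are too many to list fully; the first 12 (by largest part) are:
17,1
15,3
15,1,1,1
13,5
13,3,1,1
13,1,1,1,1,1
11,7
11,5,1,1
11,3,3,1
11,3,1,1,1,1
11,1,1,1,1,1,1,1
9,9
…and 34 more, for 46 total.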